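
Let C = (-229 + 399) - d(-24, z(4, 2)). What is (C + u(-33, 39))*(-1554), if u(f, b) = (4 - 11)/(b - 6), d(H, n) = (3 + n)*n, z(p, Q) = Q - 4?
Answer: -2936542/11 ≈ -2.6696e+5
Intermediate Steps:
z(p, Q) = -4 + Q
d(H, n) = n*(3 + n)
u(f, b) = -7/(-6 + b)
C = 172 (C = (-229 + 399) - (-4 + 2)*(3 + (-4 + 2)) = 170 - (-2)*(3 - 2) = 170 - (-2) = 170 - 1*(-2) = 170 + 2 = 172)
(C + u(-33, 39))*(-1554) = (172 - 7/(-6 + 39))*(-1554) = (172 - 7/33)*(-1554) = (5669/33)*(-1554) = -2936542/11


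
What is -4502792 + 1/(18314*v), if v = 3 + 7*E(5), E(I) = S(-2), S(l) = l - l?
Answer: -247392398063/54942 ≈ -4.5028e+6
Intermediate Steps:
S(l) = 0
E(I) = 0
v = 3 (v = 3 + 7*0 = 3 + 0 = 3)
-4502792 + 1/(18314*v) = -4502792 + 1/(18314*3) = -4502792 + 1/54942 = -247392398063/54942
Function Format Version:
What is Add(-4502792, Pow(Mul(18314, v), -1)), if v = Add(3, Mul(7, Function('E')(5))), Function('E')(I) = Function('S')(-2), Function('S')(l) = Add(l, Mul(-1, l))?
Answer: Rational(-247392398063, 54942) ≈ -4.5028e+6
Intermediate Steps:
Function('S')(l) = 0
Function('E')(I) = 0
v = 3 (v = Add(3, Mul(7, 0)) = Add(3, 0) = 3)
Add(-4502792, Pow(Mul(18314, v), -1)) = Add(-4502792, Pow(Mul(18314, 3), -1)) = Add(-4502792, Pow(54942, -1)) = Add(-4502792, Rational(1, 54942)) = Rational(-247392398063, 54942)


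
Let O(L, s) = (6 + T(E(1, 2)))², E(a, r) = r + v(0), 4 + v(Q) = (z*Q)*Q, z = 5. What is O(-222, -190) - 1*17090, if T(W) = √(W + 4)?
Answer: -17052 + 12*√2 ≈ -17035.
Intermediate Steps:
v(Q) = -4 + 5*Q² (v(Q) = -4 + (5*Q)*Q = -4 + 5*Q²)
E(a, r) = -4 + r (E(a, r) = r + (-4 + 5*0²) = r + (-4 + 5*0) = r + (-4 + 0) = r - 4 = -4 + r)
T(W) = √(4 + W)
O(L, s) = (6 + √2)² (O(L, s) = (6 + √(4 + (-4 + 2)))² = (6 + √(4 - 2))² = (6 + √2)²)
O(-222, -190) - 1*17090 = (6 + √2)² - 1*17090 = (6 + √2)² - 17090 = -17090 + (6 + √2)²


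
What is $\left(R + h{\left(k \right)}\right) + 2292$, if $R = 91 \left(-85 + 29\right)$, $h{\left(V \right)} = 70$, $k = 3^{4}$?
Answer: $-2734$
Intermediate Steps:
$k = 81$
$R = -5096$ ($R = 91 \left(-56\right) = -5096$)
$\left(R + h{\left(k \right)}\right) + 2292 = \left(-5096 + 70\right) + 2292 = -5026 + 2292 = -2734$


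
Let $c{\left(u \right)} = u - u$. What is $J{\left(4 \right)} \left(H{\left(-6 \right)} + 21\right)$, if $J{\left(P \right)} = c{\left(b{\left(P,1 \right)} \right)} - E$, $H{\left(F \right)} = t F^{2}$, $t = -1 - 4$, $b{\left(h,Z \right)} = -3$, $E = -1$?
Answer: $-159$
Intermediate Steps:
$t = -5$ ($t = -1 - 4 = -5$)
$c{\left(u \right)} = 0$
$H{\left(F \right)} = - 5 F^{2}$
$J{\left(P \right)} = 1$ ($J{\left(P \right)} = 0 - -1 = 0 + 1 = 1$)
$J{\left(4 \right)} \left(H{\left(-6 \right)} + 21\right) = 1 \left(- 5 \left(-6\right)^{2} + 21\right) = 1 \left(\left(-5\right) 36 + 21\right) = 1 \left(-180 + 21\right) = 1 \left(-159\right) = -159$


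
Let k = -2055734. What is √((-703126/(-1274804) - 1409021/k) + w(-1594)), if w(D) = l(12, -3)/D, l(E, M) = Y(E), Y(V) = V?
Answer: √83803857688374245939321635065/261083045891299 ≈ 1.1088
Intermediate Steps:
l(E, M) = E
w(D) = 12/D
√((-703126/(-1274804) - 1409021/k) + w(-1594)) = √((-703126/(-1274804) - 1409021/(-2055734)) + 12/(-1594)) = √((-703126*(-1/1274804) - 1409021*(-1/2055734)) + 12*(-1/1594)) = √((351563/637402 + 1409021/2055734) - 6/797) = √(405208203921/327582240767 - 6/797) = √(320985445080435/261083045891299) = √83803857688374245939321635065/261083045891299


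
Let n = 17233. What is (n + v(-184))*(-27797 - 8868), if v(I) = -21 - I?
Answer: -637824340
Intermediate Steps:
(n + v(-184))*(-27797 - 8868) = (17233 + (-21 - 1*(-184)))*(-27797 - 8868) = (17233 + (-21 + 184))*(-36665) = (17233 + 163)*(-36665) = 17396*(-36665) = -637824340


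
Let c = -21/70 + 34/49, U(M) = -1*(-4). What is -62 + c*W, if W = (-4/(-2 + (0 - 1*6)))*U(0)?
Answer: -14997/245 ≈ -61.212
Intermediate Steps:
U(M) = 4
c = 193/490 (c = -21*1/70 + 34*(1/49) = -3/10 + 34/49 = 193/490 ≈ 0.39388)
W = 2 (W = (-4/(-2 + (0 - 1*6)))*4 = (-4/(-2 + (0 - 6)))*4 = (-4/(-2 - 6))*4 = (-4/(-8))*4 = -⅛*(-4)*4 = (½)*4 = 2)
-62 + c*W = -62 + (193/490)*2 = -62 + 193/245 = -14997/245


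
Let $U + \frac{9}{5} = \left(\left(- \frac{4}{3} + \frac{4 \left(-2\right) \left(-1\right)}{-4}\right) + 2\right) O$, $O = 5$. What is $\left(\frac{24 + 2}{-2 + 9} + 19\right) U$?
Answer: $- \frac{6731}{35} \approx -192.31$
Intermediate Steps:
$U = - \frac{127}{15}$ ($U = - \frac{9}{5} + \left(\left(- \frac{4}{3} + \frac{4 \left(-2\right) \left(-1\right)}{-4}\right) + 2\right) 5 = - \frac{9}{5} + \left(\left(\left(-4\right) \frac{1}{3} + \left(-8\right) \left(-1\right) \left(- \frac{1}{4}\right)\right) + 2\right) 5 = - \frac{9}{5} + \left(\left(- \frac{4}{3} + 8 \left(- \frac{1}{4}\right)\right) + 2\right) 5 = - \frac{9}{5} + \left(\left(- \frac{4}{3} - 2\right) + 2\right) 5 = - \frac{9}{5} + \left(- \frac{10}{3} + 2\right) 5 = - \frac{9}{5} - \frac{20}{3} = - \frac{127}{15} \approx -8.4667$)
$\left(\frac{24 + 2}{-2 + 9} + 19\right) U = \left(\frac{24 + 2}{-2 + 9} + 19\right) \left(- \frac{127}{15}\right) = \left(\frac{26}{7} + 19\right) \left(- \frac{127}{15}\right) = \frac{159}{7} \left(- \frac{127}{15}\right) = - \frac{6731}{35}$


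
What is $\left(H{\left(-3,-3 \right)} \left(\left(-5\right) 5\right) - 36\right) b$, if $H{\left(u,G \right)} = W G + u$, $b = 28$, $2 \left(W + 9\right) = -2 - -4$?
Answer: $-15708$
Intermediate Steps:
$W = -8$ ($W = -9 + \frac{-2 - -4}{2} = -9 + \frac{-2 + 4}{2} = -9 + \frac{1}{2} \cdot 2 = -9 + 1 = -8$)
$H{\left(u,G \right)} = u - 8 G$ ($H{\left(u,G \right)} = - 8 G + u = u - 8 G$)
$\left(H{\left(-3,-3 \right)} \left(\left(-5\right) 5\right) - 36\right) b = \left(\left(-3 - -24\right) \left(\left(-5\right) 5\right) - 36\right) 28 = \left(\left(-3 + 24\right) \left(-25\right) - 36\right) 28 = \left(21 \left(-25\right) - 36\right) 28 = \left(-525 - 36\right) 28 = \left(-561\right) 28 = -15708$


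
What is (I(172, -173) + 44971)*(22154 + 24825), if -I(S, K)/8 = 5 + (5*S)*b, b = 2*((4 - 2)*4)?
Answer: -3060634871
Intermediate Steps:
b = 16 (b = 2*(2*4) = 2*8 = 16)
I(S, K) = -40 - 640*S (I(S, K) = -8*(5 + (5*S)*16) = -8*(5 + 80*S) = -40 - 640*S)
(I(172, -173) + 44971)*(22154 + 24825) = ((-40 - 640*172) + 44971)*(22154 + 24825) = ((-40 - 110080) + 44971)*46979 = (-110120 + 44971)*46979 = -65149*46979 = -3060634871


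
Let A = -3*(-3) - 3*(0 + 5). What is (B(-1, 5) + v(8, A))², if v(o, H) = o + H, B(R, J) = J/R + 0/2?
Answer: 9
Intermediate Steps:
B(R, J) = J/R (B(R, J) = J/R + 0*(½) = J/R + 0 = J/R)
A = -6 (A = 9 - 3*5 = 9 - 15 = -6)
v(o, H) = H + o
(B(-1, 5) + v(8, A))² = (5/(-1) + (-6 + 8))² = (5*(-1) + 2)² = (-5 + 2)² = (-3)² = 9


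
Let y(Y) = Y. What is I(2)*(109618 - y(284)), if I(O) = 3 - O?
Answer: 109334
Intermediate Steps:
I(2)*(109618 - y(284)) = (3 - 1*2)*(109618 - 1*284) = (3 - 2)*(109618 - 284) = 1*109334 = 109334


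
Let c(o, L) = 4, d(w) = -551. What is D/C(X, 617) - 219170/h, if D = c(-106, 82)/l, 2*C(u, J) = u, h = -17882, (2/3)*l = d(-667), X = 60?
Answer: 2717124311/221692095 ≈ 12.256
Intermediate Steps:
l = -1653/2 (l = (3/2)*(-551) = -1653/2 ≈ -826.50)
C(u, J) = u/2
D = -8/1653 (D = 4/(-1653/2) = 4*(-2/1653) = -8/1653 ≈ -0.0048397)
D/C(X, 617) - 219170/h = -8/(1653*((½)*60)) - 219170/(-17882) = -8/1653/30 - 219170*(-1/17882) = -8/1653*1/30 + 109585/8941 = -4/24795 + 109585/8941 = 2717124311/221692095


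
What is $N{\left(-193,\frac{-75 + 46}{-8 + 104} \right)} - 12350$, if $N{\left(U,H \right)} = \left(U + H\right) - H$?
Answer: $-12543$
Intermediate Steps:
$N{\left(U,H \right)} = U$ ($N{\left(U,H \right)} = \left(H + U\right) - H = U$)
$N{\left(-193,\frac{-75 + 46}{-8 + 104} \right)} - 12350 = -193 - 12350 = -12543$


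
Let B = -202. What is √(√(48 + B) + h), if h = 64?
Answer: √(64 + I*√154) ≈ 8.0372 + 0.77202*I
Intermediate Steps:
√(√(48 + B) + h) = √(√(48 - 202) + 64) = √(√(-154) + 64) = √(I*√154 + 64) = √(64 + I*√154)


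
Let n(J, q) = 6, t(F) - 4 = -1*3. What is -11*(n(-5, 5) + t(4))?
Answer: -77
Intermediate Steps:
t(F) = 1 (t(F) = 4 - 1*3 = 4 - 3 = 1)
-11*(n(-5, 5) + t(4)) = -11*(6 + 1) = -11*7 = -77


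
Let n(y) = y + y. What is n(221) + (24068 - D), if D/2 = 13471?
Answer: -2432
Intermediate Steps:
n(y) = 2*y
D = 26942 (D = 2*13471 = 26942)
n(221) + (24068 - D) = 2*221 + (24068 - 1*26942) = 442 + (24068 - 26942) = 442 - 2874 = -2432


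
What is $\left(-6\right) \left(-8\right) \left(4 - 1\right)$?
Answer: $144$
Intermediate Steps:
$\left(-6\right) \left(-8\right) \left(4 - 1\right) = 48 \left(4 - 1\right) = 48 \cdot 3 = 144$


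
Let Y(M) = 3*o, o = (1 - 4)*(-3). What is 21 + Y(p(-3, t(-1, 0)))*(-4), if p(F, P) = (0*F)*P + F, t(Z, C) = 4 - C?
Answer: -87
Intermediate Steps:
p(F, P) = F (p(F, P) = 0*P + F = 0 + F = F)
o = 9 (o = -3*(-3) = 9)
Y(M) = 27 (Y(M) = 3*9 = 27)
21 + Y(p(-3, t(-1, 0)))*(-4) = 21 + 27*(-4) = 21 - 108 = -87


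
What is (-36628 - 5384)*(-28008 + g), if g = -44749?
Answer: 3056667084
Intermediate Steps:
(-36628 - 5384)*(-28008 + g) = (-36628 - 5384)*(-28008 - 44749) = -42012*(-72757) = 3056667084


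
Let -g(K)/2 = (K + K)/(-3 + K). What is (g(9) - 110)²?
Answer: 13456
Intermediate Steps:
g(K) = -4*K/(-3 + K) (g(K) = -2*(K + K)/(-3 + K) = -2*2*K/(-3 + K) = -4*K/(-3 + K))
(g(9) - 110)² = (-4*9/(-3 + 9) - 110)² = (-4*9/6 - 110)² = (-4*9*⅙ - 110)² = (-6 - 110)² = (-116)² = 13456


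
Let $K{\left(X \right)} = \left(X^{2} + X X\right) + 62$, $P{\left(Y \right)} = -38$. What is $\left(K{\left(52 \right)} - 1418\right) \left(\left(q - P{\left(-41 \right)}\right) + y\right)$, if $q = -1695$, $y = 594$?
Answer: $-4307276$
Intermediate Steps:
$K{\left(X \right)} = 62 + 2 X^{2}$ ($K{\left(X \right)} = \left(X^{2} + X^{2}\right) + 62 = 2 X^{2} + 62 = 62 + 2 X^{2}$)
$\left(K{\left(52 \right)} - 1418\right) \left(\left(q - P{\left(-41 \right)}\right) + y\right) = \left(\left(62 + 2 \cdot 52^{2}\right) - 1418\right) \left(\left(-1695 - -38\right) + 594\right) = \left(\left(62 + 2 \cdot 2704\right) - 1418\right) \left(\left(-1695 + 38\right) + 594\right) = \left(\left(62 + 5408\right) - 1418\right) \left(-1657 + 594\right) = \left(5470 - 1418\right) \left(-1063\right) = 4052 \left(-1063\right) = -4307276$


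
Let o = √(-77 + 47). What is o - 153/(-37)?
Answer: 153/37 + I*√30 ≈ 4.1351 + 5.4772*I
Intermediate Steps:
o = I*√30 (o = √(-30) = I*√30 ≈ 5.4772*I)
o - 153/(-37) = I*√30 - 153/(-37) = I*√30 - 1/37*(-153) = I*√30 + 153/37 = 153/37 + I*√30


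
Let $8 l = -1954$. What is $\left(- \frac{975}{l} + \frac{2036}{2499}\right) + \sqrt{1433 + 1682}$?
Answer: $\frac{11735272}{2441523} + \sqrt{3115} \approx 60.619$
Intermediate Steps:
$l = - \frac{977}{4}$ ($l = \frac{1}{8} \left(-1954\right) = - \frac{977}{4} \approx -244.25$)
$\left(- \frac{975}{l} + \frac{2036}{2499}\right) + \sqrt{1433 + 1682} = \left(- \frac{975}{- \frac{977}{4}} + \frac{2036}{2499}\right) + \sqrt{1433 + 1682} = \left(\left(-975\right) \left(- \frac{4}{977}\right) + 2036 \cdot \frac{1}{2499}\right) + \sqrt{3115} = \left(\frac{3900}{977} + \frac{2036}{2499}\right) + \sqrt{3115} = \frac{11735272}{2441523} + \sqrt{3115}$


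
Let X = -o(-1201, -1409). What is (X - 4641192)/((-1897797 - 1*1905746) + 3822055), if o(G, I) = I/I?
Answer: -4641193/18512 ≈ -250.71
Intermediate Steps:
o(G, I) = 1
X = -1 (X = -1*1 = -1)
(X - 4641192)/((-1897797 - 1*1905746) + 3822055) = (-1 - 4641192)/((-1897797 - 1*1905746) + 3822055) = -4641193/((-1897797 - 1905746) + 3822055) = -4641193/(-3803543 + 3822055) = -4641193/18512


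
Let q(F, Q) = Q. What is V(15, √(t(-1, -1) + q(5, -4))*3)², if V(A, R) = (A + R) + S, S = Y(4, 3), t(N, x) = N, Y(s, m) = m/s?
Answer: 3249/16 + 189*I*√5/2 ≈ 203.06 + 211.31*I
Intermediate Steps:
S = ¾ (S = 3/4 = 3*(¼) = ¾ ≈ 0.75000)
V(A, R) = ¾ + A + R (V(A, R) = (A + R) + ¾ = ¾ + A + R)
V(15, √(t(-1, -1) + q(5, -4))*3)² = (¾ + 15 + √(-1 - 4)*3)² = (¾ + 15 + √(-5)*3)² = (¾ + 15 + (I*√5)*3)² = (¾ + 15 + 3*I*√5)² = (63/4 + 3*I*√5)²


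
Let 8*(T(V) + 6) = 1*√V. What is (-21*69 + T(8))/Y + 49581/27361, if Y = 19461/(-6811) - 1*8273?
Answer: 3065873130789/1542253765904 - 6811*√2/225467456 ≈ 1.9879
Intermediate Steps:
T(V) = -6 + √V/8 (T(V) = -6 + (1*√V)/8 = -6 + √V/8)
Y = -56366864/6811 (Y = 19461*(-1/6811) - 8273 = -19461/6811 - 8273 = -56366864/6811 ≈ -8275.9)
(-21*69 + T(8))/Y + 49581/27361 = (-21*69 + (-6 + √8/8))/(-56366864/6811) + 49581/27361 = (-1449 + (-6 + (2*√2)/8))*(-6811/56366864) + 49581*(1/27361) = (-1449 + (-6 + √2/4))*(-6811/56366864) + 49581/27361 = (-1455 + √2/4)*(-6811/56366864) + 49581/27361 = (9910005/56366864 - 6811*√2/225467456) + 49581/27361 = 3065873130789/1542253765904 - 6811*√2/225467456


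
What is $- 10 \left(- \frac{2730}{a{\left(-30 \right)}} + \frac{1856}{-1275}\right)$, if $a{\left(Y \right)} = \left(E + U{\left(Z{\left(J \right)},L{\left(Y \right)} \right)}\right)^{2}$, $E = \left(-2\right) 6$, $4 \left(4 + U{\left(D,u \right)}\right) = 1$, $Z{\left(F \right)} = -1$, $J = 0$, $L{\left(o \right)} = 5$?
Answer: $\frac{2001856}{16065} \approx 124.61$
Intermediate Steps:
$U{\left(D,u \right)} = - \frac{15}{4}$ ($U{\left(D,u \right)} = -4 + \frac{1}{4} \cdot 1 = -4 + \frac{1}{4} = - \frac{15}{4}$)
$E = -12$
$a{\left(Y \right)} = \frac{3969}{16}$ ($a{\left(Y \right)} = \left(-12 - \frac{15}{4}\right)^{2} = \left(- \frac{63}{4}\right)^{2} = \frac{3969}{16}$)
$- 10 \left(- \frac{2730}{a{\left(-30 \right)}} + \frac{1856}{-1275}\right) = - 10 \left(- \frac{2730}{\frac{3969}{16}} + \frac{1856}{-1275}\right) = - 10 \left(\left(-2730\right) \frac{16}{3969} + 1856 \left(- \frac{1}{1275}\right)\right) = - 10 \left(- \frac{2080}{189} - \frac{1856}{1275}\right) = \left(-10\right) \left(- \frac{1000928}{80325}\right) = \frac{2001856}{16065}$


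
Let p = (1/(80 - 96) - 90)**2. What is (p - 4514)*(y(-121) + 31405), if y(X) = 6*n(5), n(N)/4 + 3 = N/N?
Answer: 28876567229/256 ≈ 1.1280e+8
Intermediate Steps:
n(N) = -8 (n(N) = -12 + 4*(N/N) = -12 + 4*1 = -12 + 4 = -8)
y(X) = -48 (y(X) = 6*(-8) = -48)
p = 2076481/256 (p = (1/(-16) - 90)**2 = (-1/16 - 90)**2 = (-1441/16)**2 = 2076481/256 ≈ 8111.3)
(p - 4514)*(y(-121) + 31405) = (2076481/256 - 4514)*(-48 + 31405) = (920897/256)*31357 = 28876567229/256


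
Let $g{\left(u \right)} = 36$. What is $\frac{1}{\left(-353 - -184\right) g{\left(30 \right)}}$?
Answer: $- \frac{1}{6084} \approx -0.00016437$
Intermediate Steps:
$\frac{1}{\left(-353 - -184\right) g{\left(30 \right)}} = \frac{1}{\left(-353 - -184\right) 36} = \frac{1}{\left(-353 + \left(-24 + 208\right)\right) 36} = \frac{1}{\left(-353 + 184\right) 36} = \frac{1}{\left(-169\right) 36} = \frac{1}{-6084} = - \frac{1}{6084}$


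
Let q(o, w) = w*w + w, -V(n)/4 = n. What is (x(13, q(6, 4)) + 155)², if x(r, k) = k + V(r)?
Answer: 15129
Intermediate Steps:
V(n) = -4*n
q(o, w) = w + w² (q(o, w) = w² + w = w + w²)
x(r, k) = k - 4*r
(x(13, q(6, 4)) + 155)² = ((4*(1 + 4) - 4*13) + 155)² = ((4*5 - 52) + 155)² = ((20 - 52) + 155)² = (-32 + 155)² = 123² = 15129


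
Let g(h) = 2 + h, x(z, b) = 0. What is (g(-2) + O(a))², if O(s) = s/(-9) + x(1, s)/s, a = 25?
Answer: 625/81 ≈ 7.7160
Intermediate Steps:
O(s) = -s/9 (O(s) = s/(-9) + 0/s = s*(-⅑) + 0 = -s/9 + 0 = -s/9)
(g(-2) + O(a))² = ((2 - 2) - ⅑*25)² = (0 - 25/9)² = (-25/9)² = 625/81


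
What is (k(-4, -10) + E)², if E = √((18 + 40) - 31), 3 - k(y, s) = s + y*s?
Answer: 756 - 162*√3 ≈ 475.41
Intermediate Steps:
k(y, s) = 3 - s - s*y (k(y, s) = 3 - (s + y*s) = 3 - (s + s*y) = 3 + (-s - s*y) = 3 - s - s*y)
E = 3*√3 (E = √(58 - 31) = √27 = 3*√3 ≈ 5.1962)
(k(-4, -10) + E)² = ((3 - 1*(-10) - 1*(-10)*(-4)) + 3*√3)² = ((3 + 10 - 40) + 3*√3)² = (-27 + 3*√3)²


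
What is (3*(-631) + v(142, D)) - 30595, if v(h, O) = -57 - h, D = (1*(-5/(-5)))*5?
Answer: -32687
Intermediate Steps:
D = 5 (D = (1*(-5*(-⅕)))*5 = (1*1)*5 = 1*5 = 5)
(3*(-631) + v(142, D)) - 30595 = (3*(-631) + (-57 - 1*142)) - 30595 = (-1893 + (-57 - 142)) - 30595 = (-1893 - 199) - 30595 = -2092 - 30595 = -32687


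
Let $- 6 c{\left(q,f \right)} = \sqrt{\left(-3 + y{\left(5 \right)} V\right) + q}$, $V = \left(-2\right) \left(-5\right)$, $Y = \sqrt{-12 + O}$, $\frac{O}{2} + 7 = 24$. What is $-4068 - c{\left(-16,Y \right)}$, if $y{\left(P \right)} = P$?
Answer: $-4068 + \frac{\sqrt{31}}{6} \approx -4067.1$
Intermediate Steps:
$O = 34$ ($O = -14 + 2 \cdot 24 = -14 + 48 = 34$)
$Y = \sqrt{22}$ ($Y = \sqrt{-12 + 34} = \sqrt{22} \approx 4.6904$)
$V = 10$
$c{\left(q,f \right)} = - \frac{\sqrt{47 + q}}{6}$ ($c{\left(q,f \right)} = - \frac{\sqrt{\left(-3 + 5 \cdot 10\right) + q}}{6} = - \frac{\sqrt{\left(-3 + 50\right) + q}}{6} = - \frac{\sqrt{47 + q}}{6}$)
$-4068 - c{\left(-16,Y \right)} = -4068 - - \frac{\sqrt{47 - 16}}{6} = -4068 - - \frac{\sqrt{31}}{6} = -4068 + \frac{\sqrt{31}}{6}$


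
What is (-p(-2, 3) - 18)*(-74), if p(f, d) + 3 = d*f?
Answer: 666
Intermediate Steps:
p(f, d) = -3 + d*f
(-p(-2, 3) - 18)*(-74) = (-(-3 + 3*(-2)) - 18)*(-74) = (-(-3 - 6) - 18)*(-74) = (-1*(-9) - 18)*(-74) = (9 - 18)*(-74) = -9*(-74) = 666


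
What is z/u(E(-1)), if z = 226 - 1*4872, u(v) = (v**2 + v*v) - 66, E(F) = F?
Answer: 2323/32 ≈ 72.594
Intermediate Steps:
u(v) = -66 + 2*v**2 (u(v) = (v**2 + v**2) - 66 = 2*v**2 - 66 = -66 + 2*v**2)
z = -4646 (z = 226 - 4872 = -4646)
z/u(E(-1)) = -4646/(-66 + 2*(-1)**2) = -4646/(-66 + 2*1) = -4646/(-66 + 2) = -4646/(-64) = -4646*(-1/64) = 2323/32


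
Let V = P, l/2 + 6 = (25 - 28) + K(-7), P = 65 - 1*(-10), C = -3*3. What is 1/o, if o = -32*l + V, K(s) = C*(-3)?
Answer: -1/1077 ≈ -0.00092851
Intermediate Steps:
C = -9
K(s) = 27 (K(s) = -9*(-3) = 27)
P = 75 (P = 65 + 10 = 75)
l = 36 (l = -12 + 2*((25 - 28) + 27) = -12 + 2*(-3 + 27) = -12 + 2*24 = -12 + 48 = 36)
V = 75
o = -1077 (o = -32*36 + 75 = -1152 + 75 = -1077)
1/o = 1/(-1077) = -1/1077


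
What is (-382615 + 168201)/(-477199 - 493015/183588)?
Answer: 39363837432/87608503027 ≈ 0.44932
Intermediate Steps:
(-382615 + 168201)/(-477199 - 493015/183588) = -214414/(-477199 - 493015*1/183588) = -214414/(-477199 - 493015/183588) = -214414/(-87608503027/183588) = -214414*(-183588/87608503027) = 39363837432/87608503027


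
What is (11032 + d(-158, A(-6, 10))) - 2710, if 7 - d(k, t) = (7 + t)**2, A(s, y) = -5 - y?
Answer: 8265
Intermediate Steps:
d(k, t) = 7 - (7 + t)**2
(11032 + d(-158, A(-6, 10))) - 2710 = (11032 + (7 - (7 + (-5 - 1*10))**2)) - 2710 = (11032 + (7 - (7 + (-5 - 10))**2)) - 2710 = (11032 + (7 - (7 - 15)**2)) - 2710 = (11032 + (7 - 1*(-8)**2)) - 2710 = (11032 + (7 - 1*64)) - 2710 = (11032 + (7 - 64)) - 2710 = (11032 - 57) - 2710 = 10975 - 2710 = 8265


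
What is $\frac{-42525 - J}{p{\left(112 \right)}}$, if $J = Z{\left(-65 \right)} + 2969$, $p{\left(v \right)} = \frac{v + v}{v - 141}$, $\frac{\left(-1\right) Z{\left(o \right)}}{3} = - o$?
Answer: $\frac{1313671}{224} \approx 5864.6$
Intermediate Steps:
$Z{\left(o \right)} = 3 o$ ($Z{\left(o \right)} = - 3 \left(- o\right) = 3 o$)
$p{\left(v \right)} = \frac{2 v}{-141 + v}$
$J = 2774$ ($J = 3 \left(-65\right) + 2969 = -195 + 2969 = 2774$)
$\frac{-42525 - J}{p{\left(112 \right)}} = \frac{-42525 - 2774}{2 \cdot 112 \frac{1}{-141 + 112}} = \frac{-42525 - 2774}{2 \cdot 112 \frac{1}{-29}} = - \frac{45299}{2 \cdot 112 \left(- \frac{1}{29}\right)} = - \frac{45299}{- \frac{224}{29}} = \left(-45299\right) \left(- \frac{29}{224}\right) = \frac{1313671}{224}$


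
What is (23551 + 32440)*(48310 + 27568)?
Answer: 4248485098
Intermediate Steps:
(23551 + 32440)*(48310 + 27568) = 55991*75878 = 4248485098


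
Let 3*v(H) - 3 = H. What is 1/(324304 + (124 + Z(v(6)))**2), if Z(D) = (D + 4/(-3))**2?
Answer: 81/27570505 ≈ 2.9379e-6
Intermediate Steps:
v(H) = 1 + H/3
Z(D) = (-4/3 + D)**2 (Z(D) = (D + 4*(-1/3))**2 = (D - 4/3)**2 = (-4/3 + D)**2)
1/(324304 + (124 + Z(v(6)))**2) = 1/(324304 + (124 + (-4 + 3*(1 + (1/3)*6))**2/9)**2) = 1/(324304 + (124 + (-4 + 3*(1 + 2))**2/9)**2) = 1/(324304 + (124 + (-4 + 3*3)**2/9)**2) = 1/(324304 + (124 + (-4 + 9)**2/9)**2) = 1/(324304 + (124 + (1/9)*5**2)**2) = 1/(324304 + (124 + (1/9)*25)**2) = 1/(324304 + (124 + 25/9)**2) = 1/(324304 + (1141/9)**2) = 1/(324304 + 1301881/81) = 1/(27570505/81) = 81/27570505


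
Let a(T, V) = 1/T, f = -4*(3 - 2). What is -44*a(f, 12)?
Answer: 11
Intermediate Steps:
f = -4 (f = -4*1 = -4)
-44*a(f, 12) = -44/(-4) = -44*(-1/4) = 11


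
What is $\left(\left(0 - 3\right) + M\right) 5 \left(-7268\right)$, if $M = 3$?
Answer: $0$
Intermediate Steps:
$\left(\left(0 - 3\right) + M\right) 5 \left(-7268\right) = \left(\left(0 - 3\right) + 3\right) 5 \left(-7268\right) = \left(-3 + 3\right) 5 \left(-7268\right) = 0 \cdot 5 \left(-7268\right) = 0 \left(-7268\right) = 0$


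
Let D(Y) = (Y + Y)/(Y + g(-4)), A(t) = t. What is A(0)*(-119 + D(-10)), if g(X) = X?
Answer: 0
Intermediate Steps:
D(Y) = 2*Y/(-4 + Y) (D(Y) = (Y + Y)/(Y - 4) = (2*Y)/(-4 + Y) = 2*Y/(-4 + Y))
A(0)*(-119 + D(-10)) = 0*(-119 + 2*(-10)/(-4 - 10)) = 0*(-119 + 2*(-10)/(-14)) = 0*(-119 + 2*(-10)*(-1/14)) = 0*(-119 + 10/7) = 0*(-823/7) = 0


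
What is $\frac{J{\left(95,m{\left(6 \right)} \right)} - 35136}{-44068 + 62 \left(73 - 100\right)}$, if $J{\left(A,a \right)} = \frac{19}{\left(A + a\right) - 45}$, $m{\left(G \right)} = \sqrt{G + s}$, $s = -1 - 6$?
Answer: $\frac{43937093}{57200371} + \frac{19 i}{114400742} \approx 0.76813 + 1.6608 \cdot 10^{-7} i$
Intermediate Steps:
$s = -7$ ($s = -1 - 6 = -7$)
$m{\left(G \right)} = \sqrt{-7 + G}$ ($m{\left(G \right)} = \sqrt{G - 7} = \sqrt{-7 + G}$)
$J{\left(A,a \right)} = \frac{19}{-45 + A + a}$
$\frac{J{\left(95,m{\left(6 \right)} \right)} - 35136}{-44068 + 62 \left(73 - 100\right)} = \frac{\frac{19}{-45 + 95 + \sqrt{-7 + 6}} - 35136}{-44068 + 62 \left(73 - 100\right)} = \frac{\frac{19}{-45 + 95 + \sqrt{-1}} - 35136}{-44068 + 62 \left(-27\right)} = \frac{\frac{19}{-45 + 95 + i} - 35136}{-44068 - 1674} = \frac{\frac{19}{50 + i} - 35136}{-45742} = \left(19 \frac{50 - i}{2501} - 35136\right) \left(- \frac{1}{45742}\right) = \left(\frac{19 \left(50 - i\right)}{2501} - 35136\right) \left(- \frac{1}{45742}\right) = \left(-35136 + \frac{19 \left(50 - i\right)}{2501}\right) \left(- \frac{1}{45742}\right) = \frac{17568}{22871} - \frac{19 \left(50 - i\right)}{114400742}$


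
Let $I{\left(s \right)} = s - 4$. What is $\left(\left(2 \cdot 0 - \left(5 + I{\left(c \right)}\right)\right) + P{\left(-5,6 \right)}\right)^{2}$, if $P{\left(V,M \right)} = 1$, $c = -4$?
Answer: $16$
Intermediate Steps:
$I{\left(s \right)} = -4 + s$
$\left(\left(2 \cdot 0 - \left(5 + I{\left(c \right)}\right)\right) + P{\left(-5,6 \right)}\right)^{2} = \left(\left(2 \cdot 0 - \left(5 - 8\right)\right) + 1\right)^{2} = \left(\left(0 - \left(5 - 8\right)\right) + 1\right)^{2} = \left(\left(0 - -3\right) + 1\right)^{2} = \left(\left(0 + 3\right) + 1\right)^{2} = \left(3 + 1\right)^{2} = 4^{2} = 16$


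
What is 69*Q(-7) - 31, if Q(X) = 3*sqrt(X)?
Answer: -31 + 207*I*sqrt(7) ≈ -31.0 + 547.67*I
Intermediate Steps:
69*Q(-7) - 31 = 69*(3*sqrt(-7)) - 31 = 69*(3*(I*sqrt(7))) - 31 = 69*(3*I*sqrt(7)) - 31 = 207*I*sqrt(7) - 31 = -31 + 207*I*sqrt(7)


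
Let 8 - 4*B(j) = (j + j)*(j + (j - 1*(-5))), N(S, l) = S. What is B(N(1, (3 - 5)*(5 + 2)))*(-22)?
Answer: 33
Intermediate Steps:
B(j) = 2 - j*(5 + 2*j)/2 (B(j) = 2 - (j + j)*(j + (j - 1*(-5)))/4 = 2 - 2*j*(j + (j + 5))/4 = 2 - 2*j*(j + (5 + j))/4 = 2 - 2*j*(5 + 2*j)/4 = 2 - j*(5 + 2*j)/2)
B(N(1, (3 - 5)*(5 + 2)))*(-22) = (2 - 1*1² - 5/2*1)*(-22) = (2 - 1*1 - 5/2)*(-22) = (2 - 1 - 5/2)*(-22) = -3/2*(-22) = 33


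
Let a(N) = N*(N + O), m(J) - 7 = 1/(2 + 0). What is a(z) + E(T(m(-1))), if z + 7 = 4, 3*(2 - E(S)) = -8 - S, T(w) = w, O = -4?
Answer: 169/6 ≈ 28.167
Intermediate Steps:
m(J) = 15/2 (m(J) = 7 + 1/(2 + 0) = 7 + 1/2 = 7 + ½ = 15/2)
E(S) = 14/3 + S/3 (E(S) = 2 - (-8 - S)/3 = 2 + (8/3 + S/3) = 14/3 + S/3)
z = -3 (z = -7 + 4 = -3)
a(N) = N*(-4 + N) (a(N) = N*(N - 4) = N*(-4 + N))
a(z) + E(T(m(-1))) = -3*(-4 - 3) + (14/3 + (⅓)*(15/2)) = -3*(-7) + (14/3 + 5/2) = 21 + 43/6 = 169/6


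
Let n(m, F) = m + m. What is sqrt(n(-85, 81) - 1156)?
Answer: I*sqrt(1326) ≈ 36.414*I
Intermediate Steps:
n(m, F) = 2*m
sqrt(n(-85, 81) - 1156) = sqrt(2*(-85) - 1156) = sqrt(-170 - 1156) = sqrt(-1326) = I*sqrt(1326)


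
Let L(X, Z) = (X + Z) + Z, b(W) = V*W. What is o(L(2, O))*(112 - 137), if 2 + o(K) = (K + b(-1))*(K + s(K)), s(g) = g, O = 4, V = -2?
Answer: -5950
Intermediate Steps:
b(W) = -2*W
L(X, Z) = X + 2*Z
o(K) = -2 + 2*K*(2 + K) (o(K) = -2 + (K - 2*(-1))*(K + K) = -2 + (K + 2)*(2*K) = -2 + (2 + K)*(2*K) = -2 + 2*K*(2 + K))
o(L(2, O))*(112 - 137) = (-2 + 2*(2 + 2*4)² + 4*(2 + 2*4))*(112 - 137) = (-2 + 2*(2 + 8)² + 4*(2 + 8))*(-25) = (-2 + 2*10² + 4*10)*(-25) = (-2 + 2*100 + 40)*(-25) = (-2 + 200 + 40)*(-25) = 238*(-25) = -5950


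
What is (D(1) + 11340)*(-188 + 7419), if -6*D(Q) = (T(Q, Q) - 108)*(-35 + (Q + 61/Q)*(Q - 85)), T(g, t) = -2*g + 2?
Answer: -600418854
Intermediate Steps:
T(g, t) = 2 - 2*g
D(Q) = -(-106 - 2*Q)*(-35 + (-85 + Q)*(Q + 61/Q))/6 (D(Q) = -((2 - 2*Q) - 108)*(-35 + (Q + 61/Q)*(Q - 85))/6 = -(-106 - 2*Q)*(-35 + (Q + 61/Q)*(-85 + Q))/6 = -(-106 - 2*Q)*(-35 + (-85 + Q)*(Q + 61/Q))/6)
(D(1) + 11340)*(-188 + 7419) = ((⅓)*(-274805 + 1⁴ - 4479*1² - 3807*1 - 32*1³)/1 + 11340)*(-188 + 7419) = ((⅓)*1*(-274805 + 1 - 4479*1 - 3807 - 32*1) + 11340)*7231 = ((⅓)*1*(-274805 + 1 - 4479 - 3807 - 32) + 11340)*7231 = ((⅓)*1*(-283122) + 11340)*7231 = (-94374 + 11340)*7231 = -83034*7231 = -600418854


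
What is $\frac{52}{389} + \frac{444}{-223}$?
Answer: $- \frac{161120}{86747} \approx -1.8574$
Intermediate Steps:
$\frac{52}{389} + \frac{444}{-223} = 52 \cdot \frac{1}{389} + 444 \left(- \frac{1}{223}\right) = \frac{52}{389} - \frac{444}{223} = - \frac{161120}{86747}$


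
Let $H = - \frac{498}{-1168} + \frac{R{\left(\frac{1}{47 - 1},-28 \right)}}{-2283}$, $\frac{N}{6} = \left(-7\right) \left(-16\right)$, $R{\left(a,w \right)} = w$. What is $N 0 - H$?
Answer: $- \frac{584819}{1333272} \approx -0.43863$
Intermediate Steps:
$N = 672$ ($N = 6 \left(\left(-7\right) \left(-16\right)\right) = 6 \cdot 112 = 672$)
$H = \frac{584819}{1333272}$ ($H = - \frac{498}{-1168} - \frac{28}{-2283} = \left(-498\right) \left(- \frac{1}{1168}\right) - - \frac{28}{2283} = \frac{249}{584} + \frac{28}{2283} = \frac{584819}{1333272} \approx 0.43863$)
$N 0 - H = 672 \cdot 0 - \frac{584819}{1333272} = 0 - \frac{584819}{1333272} = - \frac{584819}{1333272}$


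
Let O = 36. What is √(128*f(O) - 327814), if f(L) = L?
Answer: I*√323206 ≈ 568.51*I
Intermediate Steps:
√(128*f(O) - 327814) = √(128*36 - 327814) = √(4608 - 327814) = √(-323206) = I*√323206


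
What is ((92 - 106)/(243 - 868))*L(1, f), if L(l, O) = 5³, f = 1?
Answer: 14/5 ≈ 2.8000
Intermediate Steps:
L(l, O) = 125
((92 - 106)/(243 - 868))*L(1, f) = ((92 - 106)/(243 - 868))*125 = -14/(-625)*125 = -14*(-1/625)*125 = (14/625)*125 = 14/5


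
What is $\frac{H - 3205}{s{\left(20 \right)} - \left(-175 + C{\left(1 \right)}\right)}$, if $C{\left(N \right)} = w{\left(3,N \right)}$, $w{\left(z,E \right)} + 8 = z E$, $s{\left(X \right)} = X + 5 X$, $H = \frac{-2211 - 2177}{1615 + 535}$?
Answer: $- \frac{3447569}{322500} \approx -10.69$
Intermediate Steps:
$H = - \frac{2194}{1075}$ ($H = - \frac{4388}{2150} = \left(-4388\right) \frac{1}{2150} = - \frac{2194}{1075} \approx -2.0409$)
$s{\left(X \right)} = 6 X$
$w{\left(z,E \right)} = -8 + E z$ ($w{\left(z,E \right)} = -8 + z E = -8 + E z$)
$C{\left(N \right)} = -8 + 3 N$ ($C{\left(N \right)} = -8 + N 3 = -8 + 3 N$)
$\frac{H - 3205}{s{\left(20 \right)} - \left(-175 + C{\left(1 \right)}\right)} = \frac{- \frac{2194}{1075} - 3205}{6 \cdot 20 + \left(175 - \left(-8 + 3 \cdot 1\right)\right)} = - \frac{3447569}{1075 \left(120 + \left(175 - \left(-8 + 3\right)\right)\right)} = - \frac{3447569}{1075 \left(120 + \left(175 - -5\right)\right)} = - \frac{3447569}{1075 \left(120 + \left(175 + 5\right)\right)} = - \frac{3447569}{1075 \left(120 + 180\right)} = - \frac{3447569}{1075 \cdot 300} = \left(- \frac{3447569}{1075}\right) \frac{1}{300} = - \frac{3447569}{322500}$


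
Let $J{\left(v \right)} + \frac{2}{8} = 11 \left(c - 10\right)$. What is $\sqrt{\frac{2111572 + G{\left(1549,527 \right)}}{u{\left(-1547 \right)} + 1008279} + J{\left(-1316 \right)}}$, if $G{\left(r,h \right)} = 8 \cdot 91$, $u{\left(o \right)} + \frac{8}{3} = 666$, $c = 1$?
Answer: $\frac{i \sqrt{3560464830042613}}{6053654} \approx 9.8568 i$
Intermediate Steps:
$u{\left(o \right)} = \frac{1990}{3}$ ($u{\left(o \right)} = - \frac{8}{3} + 666 = \frac{1990}{3}$)
$G{\left(r,h \right)} = 728$
$J{\left(v \right)} = - \frac{397}{4}$ ($J{\left(v \right)} = - \frac{1}{4} + 11 \left(1 - 10\right) = - \frac{1}{4} + 11 \left(-9\right) = - \frac{1}{4} - 99 = - \frac{397}{4}$)
$\sqrt{\frac{2111572 + G{\left(1549,527 \right)}}{u{\left(-1547 \right)} + 1008279} + J{\left(-1316 \right)}} = \sqrt{\frac{2111572 + 728}{\frac{1990}{3} + 1008279} - \frac{397}{4}} = \sqrt{\frac{2112300}{\frac{3026827}{3}} - \frac{397}{4}} = \sqrt{2112300 \cdot \frac{3}{3026827} - \frac{397}{4}} = \sqrt{\frac{6336900}{3026827} - \frac{397}{4}} = \sqrt{- \frac{1176302719}{12107308}} = \frac{i \sqrt{3560464830042613}}{6053654}$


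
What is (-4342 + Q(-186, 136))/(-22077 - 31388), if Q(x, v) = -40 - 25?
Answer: 4407/53465 ≈ 0.082428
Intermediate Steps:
Q(x, v) = -65
(-4342 + Q(-186, 136))/(-22077 - 31388) = (-4342 - 65)/(-22077 - 31388) = -4407/(-53465) = -4407*(-1/53465) = 4407/53465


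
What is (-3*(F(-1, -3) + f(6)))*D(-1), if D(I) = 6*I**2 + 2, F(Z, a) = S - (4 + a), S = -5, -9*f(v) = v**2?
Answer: 240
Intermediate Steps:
f(v) = -v**2/9
F(Z, a) = -9 - a (F(Z, a) = -5 - (4 + a) = -5 + (-4 - a) = -9 - a)
D(I) = 2 + 6*I**2
(-3*(F(-1, -3) + f(6)))*D(-1) = (-3*((-9 - 1*(-3)) - 1/9*6**2))*(2 + 6*(-1)**2) = (-3*((-9 + 3) - 1/9*36))*(2 + 6*1) = (-3*(-6 - 4))*(2 + 6) = -3*(-10)*8 = 30*8 = 240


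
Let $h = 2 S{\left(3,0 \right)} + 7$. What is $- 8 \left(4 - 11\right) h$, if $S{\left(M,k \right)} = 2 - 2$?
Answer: $392$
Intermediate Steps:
$S{\left(M,k \right)} = 0$ ($S{\left(M,k \right)} = 2 - 2 = 0$)
$h = 7$ ($h = 2 \cdot 0 + 7 = 0 + 7 = 7$)
$- 8 \left(4 - 11\right) h = - 8 \left(4 - 11\right) 7 = \left(-8\right) \left(-7\right) 7 = 56 \cdot 7 = 392$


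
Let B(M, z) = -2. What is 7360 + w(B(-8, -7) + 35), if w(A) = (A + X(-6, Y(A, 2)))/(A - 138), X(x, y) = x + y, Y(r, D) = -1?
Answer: 772774/105 ≈ 7359.8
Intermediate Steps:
w(A) = (-7 + A)/(-138 + A) (w(A) = (A + (-6 - 1))/(A - 138) = (A - 7)/(-138 + A) = (-7 + A)/(-138 + A))
7360 + w(B(-8, -7) + 35) = 7360 + (-7 + (-2 + 35))/(-138 + (-2 + 35)) = 7360 + (-7 + 33)/(-138 + 33) = 7360 + 26/(-105) = 7360 - 1/105*26 = 7360 - 26/105 = 772774/105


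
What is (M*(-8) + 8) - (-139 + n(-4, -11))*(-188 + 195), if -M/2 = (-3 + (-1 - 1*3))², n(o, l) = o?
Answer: 1793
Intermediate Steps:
M = -98 (M = -2*(-3 + (-1 - 1*3))² = -2*(-3 + (-1 - 3))² = -2*(-3 - 4)² = -2*(-7)² = -2*49 = -98)
(M*(-8) + 8) - (-139 + n(-4, -11))*(-188 + 195) = (-98*(-8) + 8) - (-139 - 4)*(-188 + 195) = (784 + 8) - (-143)*7 = 792 - 1*(-1001) = 792 + 1001 = 1793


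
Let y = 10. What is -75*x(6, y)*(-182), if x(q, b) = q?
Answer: 81900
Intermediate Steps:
-75*x(6, y)*(-182) = -75*6*(-182) = -450*(-182) = 81900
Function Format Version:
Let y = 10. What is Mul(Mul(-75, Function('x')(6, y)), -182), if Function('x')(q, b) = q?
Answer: 81900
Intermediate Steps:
Mul(Mul(-75, Function('x')(6, y)), -182) = Mul(Mul(-75, 6), -182) = Mul(-450, -182) = 81900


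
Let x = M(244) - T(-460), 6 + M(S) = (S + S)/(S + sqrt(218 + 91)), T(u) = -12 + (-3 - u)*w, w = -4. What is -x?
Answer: -108741390/59227 + 488*sqrt(309)/59227 ≈ -1835.9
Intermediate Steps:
T(u) = 4*u (T(u) = -12 + (-3 - u)*(-4) = -12 + (12 + 4*u) = 4*u)
M(S) = -6 + 2*S/(S + sqrt(309)) (M(S) = -6 + (S + S)/(S + sqrt(218 + 91)) = -6 + (2*S)/(S + sqrt(309)) = -6 + 2*S/(S + sqrt(309)))
x = 1840 + 2*(-488 - 3*sqrt(309))/(244 + sqrt(309)) (x = 2*(-3*sqrt(309) - 2*244)/(244 + sqrt(309)) - 4*(-460) = 2*(-3*sqrt(309) - 488)/(244 + sqrt(309)) - 1*(-1840) = 2*(-488 - 3*sqrt(309))/(244 + sqrt(309)) + 1840 = 1840 + 2*(-488 - 3*sqrt(309))/(244 + sqrt(309)) ≈ 1835.9)
-x = -(108741390/59227 - 488*sqrt(309)/59227) = -108741390/59227 + 488*sqrt(309)/59227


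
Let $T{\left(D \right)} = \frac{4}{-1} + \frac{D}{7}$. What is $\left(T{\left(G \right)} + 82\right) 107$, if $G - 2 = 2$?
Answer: $\frac{58850}{7} \approx 8407.1$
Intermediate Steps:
$G = 4$ ($G = 2 + 2 = 4$)
$T{\left(D \right)} = -4 + \frac{D}{7}$ ($T{\left(D \right)} = 4 \left(-1\right) + D \frac{1}{7} = -4 + \frac{D}{7}$)
$\left(T{\left(G \right)} + 82\right) 107 = \left(\left(-4 + \frac{1}{7} \cdot 4\right) + 82\right) 107 = \left(\left(-4 + \frac{4}{7}\right) + 82\right) 107 = \left(- \frac{24}{7} + 82\right) 107 = \frac{550}{7} \cdot 107 = \frac{58850}{7}$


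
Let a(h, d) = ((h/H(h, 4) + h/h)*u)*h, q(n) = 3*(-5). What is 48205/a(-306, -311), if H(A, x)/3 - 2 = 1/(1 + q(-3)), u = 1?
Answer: 48205/15878 ≈ 3.0360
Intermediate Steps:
q(n) = -15
H(A, x) = 81/14 (H(A, x) = 6 + 3/(1 - 15) = 6 + 3/(-14) = 6 + 3*(-1/14) = 6 - 3/14 = 81/14)
a(h, d) = h*(1 + 14*h/81) (a(h, d) = ((h/(81/14) + h/h)*1)*h = ((h*(14/81) + 1)*1)*h = ((14*h/81 + 1)*1)*h = ((1 + 14*h/81)*1)*h = (1 + 14*h/81)*h = h*(1 + 14*h/81))
48205/a(-306, -311) = 48205/(((1/81)*(-306)*(81 + 14*(-306)))) = 48205/(((1/81)*(-306)*(81 - 4284))) = 48205/(((1/81)*(-306)*(-4203))) = 48205/15878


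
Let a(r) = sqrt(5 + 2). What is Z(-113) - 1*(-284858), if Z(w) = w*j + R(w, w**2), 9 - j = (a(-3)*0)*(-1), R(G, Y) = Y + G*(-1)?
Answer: 296723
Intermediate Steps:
a(r) = sqrt(7)
R(G, Y) = Y - G
j = 9 (j = 9 - sqrt(7)*0*(-1) = 9 - 0*(-1) = 9 - 1*0 = 9 + 0 = 9)
Z(w) = w**2 + 8*w (Z(w) = w*9 + (w**2 - w) = 9*w + (w**2 - w) = w**2 + 8*w)
Z(-113) - 1*(-284858) = -113*(8 - 113) - 1*(-284858) = -113*(-105) + 284858 = 11865 + 284858 = 296723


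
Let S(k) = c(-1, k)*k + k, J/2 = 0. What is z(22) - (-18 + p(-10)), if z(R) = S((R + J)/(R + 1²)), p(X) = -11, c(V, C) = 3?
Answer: 755/23 ≈ 32.826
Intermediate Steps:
J = 0 (J = 2*0 = 0)
S(k) = 4*k (S(k) = 3*k + k = 4*k)
z(R) = 4*R/(1 + R) (z(R) = 4*((R + 0)/(R + 1²)) = 4*(R/(R + 1)) = 4*(R/(1 + R)) = 4*R/(1 + R))
z(22) - (-18 + p(-10)) = 4*22/(1 + 22) - (-18 - 11) = 4*22/23 - 1*(-29) = 4*22*(1/23) + 29 = 88/23 + 29 = 755/23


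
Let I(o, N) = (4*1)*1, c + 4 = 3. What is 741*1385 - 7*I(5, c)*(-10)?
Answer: 1026565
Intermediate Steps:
c = -1 (c = -4 + 3 = -1)
I(o, N) = 4 (I(o, N) = 4*1 = 4)
741*1385 - 7*I(5, c)*(-10) = 741*1385 - 7*4*(-10) = 1026285 - 28*(-10) = 1026285 + 280 = 1026565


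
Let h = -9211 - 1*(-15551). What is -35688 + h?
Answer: -29348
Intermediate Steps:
h = 6340 (h = -9211 + 15551 = 6340)
-35688 + h = -35688 + 6340 = -29348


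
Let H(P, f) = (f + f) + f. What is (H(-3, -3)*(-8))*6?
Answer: 432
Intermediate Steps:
H(P, f) = 3*f (H(P, f) = 2*f + f = 3*f)
(H(-3, -3)*(-8))*6 = ((3*(-3))*(-8))*6 = -9*(-8)*6 = 72*6 = 432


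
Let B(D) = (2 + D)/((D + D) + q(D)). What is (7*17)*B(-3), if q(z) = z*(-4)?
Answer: -119/6 ≈ -19.833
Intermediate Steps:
q(z) = -4*z
B(D) = -(2 + D)/(2*D) (B(D) = (2 + D)/((D + D) - 4*D) = (2 + D)/(2*D - 4*D) = (2 + D)/((-2*D)) = (2 + D)*(-1/(2*D)) = -(2 + D)/(2*D))
(7*17)*B(-3) = (7*17)*((½)*(-2 - 1*(-3))/(-3)) = 119*((½)*(-⅓)*(-2 + 3)) = 119*((½)*(-⅓)*1) = 119*(-⅙) = -119/6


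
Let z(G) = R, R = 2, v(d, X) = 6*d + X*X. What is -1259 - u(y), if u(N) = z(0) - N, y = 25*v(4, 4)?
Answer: -261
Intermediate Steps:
v(d, X) = X² + 6*d (v(d, X) = 6*d + X² = X² + 6*d)
y = 1000 (y = 25*(4² + 6*4) = 25*(16 + 24) = 25*40 = 1000)
z(G) = 2
u(N) = 2 - N
-1259 - u(y) = -1259 - (2 - 1*1000) = -1259 - (2 - 1000) = -1259 - 1*(-998) = -1259 + 998 = -261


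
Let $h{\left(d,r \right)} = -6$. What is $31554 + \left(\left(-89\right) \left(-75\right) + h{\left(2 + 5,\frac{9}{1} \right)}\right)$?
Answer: $38223$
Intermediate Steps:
$31554 + \left(\left(-89\right) \left(-75\right) + h{\left(2 + 5,\frac{9}{1} \right)}\right) = 31554 - -6669 = 31554 + \left(6675 - 6\right) = 31554 + 6669 = 38223$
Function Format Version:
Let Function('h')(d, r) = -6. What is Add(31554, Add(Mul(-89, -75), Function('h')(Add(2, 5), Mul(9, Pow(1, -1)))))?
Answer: 38223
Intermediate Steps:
Add(31554, Add(Mul(-89, -75), Function('h')(Add(2, 5), Mul(9, Pow(1, -1))))) = Add(31554, Add(Mul(-89, -75), -6)) = Add(31554, Add(6675, -6)) = Add(31554, 6669) = 38223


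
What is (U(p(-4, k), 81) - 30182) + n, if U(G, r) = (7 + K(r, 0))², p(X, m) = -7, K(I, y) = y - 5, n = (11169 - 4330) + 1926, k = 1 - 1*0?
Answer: -21413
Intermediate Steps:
k = 1 (k = 1 + 0 = 1)
n = 8765 (n = 6839 + 1926 = 8765)
K(I, y) = -5 + y
U(G, r) = 4 (U(G, r) = (7 + (-5 + 0))² = (7 - 5)² = 2² = 4)
(U(p(-4, k), 81) - 30182) + n = (4 - 30182) + 8765 = -30178 + 8765 = -21413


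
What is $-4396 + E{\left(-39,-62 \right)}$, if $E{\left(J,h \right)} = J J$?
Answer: $-2875$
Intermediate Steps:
$E{\left(J,h \right)} = J^{2}$
$-4396 + E{\left(-39,-62 \right)} = -4396 + \left(-39\right)^{2} = -4396 + 1521 = -2875$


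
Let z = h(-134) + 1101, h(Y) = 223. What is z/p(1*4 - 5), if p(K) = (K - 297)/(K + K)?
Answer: 1324/149 ≈ 8.8859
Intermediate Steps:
p(K) = (-297 + K)/(2*K) (p(K) = (-297 + K)/((2*K)) = (-297 + K)*(1/(2*K)) = (-297 + K)/(2*K))
z = 1324 (z = 223 + 1101 = 1324)
z/p(1*4 - 5) = 1324/(((-297 + (1*4 - 5))/(2*(1*4 - 5)))) = 1324/(((-297 + (4 - 5))/(2*(4 - 5)))) = 1324/(((1/2)*(-297 - 1)/(-1))) = 1324/(((1/2)*(-1)*(-298))) = 1324/149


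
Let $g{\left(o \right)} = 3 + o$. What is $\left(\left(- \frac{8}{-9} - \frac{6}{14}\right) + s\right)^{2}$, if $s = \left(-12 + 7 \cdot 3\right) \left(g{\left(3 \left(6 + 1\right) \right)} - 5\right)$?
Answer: $\frac{116683204}{3969} \approx 29399.0$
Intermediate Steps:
$s = 171$ ($s = \left(-12 + 7 \cdot 3\right) \left(\left(3 + 3 \left(6 + 1\right)\right) - 5\right) = \left(-12 + 21\right) \left(\left(3 + 3 \cdot 7\right) - 5\right) = 9 \left(\left(3 + 21\right) - 5\right) = 9 \left(24 - 5\right) = 9 \cdot 19 = 171$)
$\left(\left(- \frac{8}{-9} - \frac{6}{14}\right) + s\right)^{2} = \left(\left(- \frac{8}{-9} - \frac{6}{14}\right) + 171\right)^{2} = \left(\left(\left(-8\right) \left(- \frac{1}{9}\right) - \frac{3}{7}\right) + 171\right)^{2} = \left(\left(\frac{8}{9} - \frac{3}{7}\right) + 171\right)^{2} = \left(\frac{29}{63} + 171\right)^{2} = \left(\frac{10802}{63}\right)^{2} = \frac{116683204}{3969}$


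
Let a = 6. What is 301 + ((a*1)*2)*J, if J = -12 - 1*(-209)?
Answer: 2665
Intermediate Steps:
J = 197 (J = -12 + 209 = 197)
301 + ((a*1)*2)*J = 301 + ((6*1)*2)*197 = 301 + (6*2)*197 = 301 + 12*197 = 301 + 2364 = 2665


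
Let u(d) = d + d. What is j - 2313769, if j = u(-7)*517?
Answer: -2321007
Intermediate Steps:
u(d) = 2*d
j = -7238 (j = (2*(-7))*517 = -14*517 = -7238)
j - 2313769 = -7238 - 2313769 = -2321007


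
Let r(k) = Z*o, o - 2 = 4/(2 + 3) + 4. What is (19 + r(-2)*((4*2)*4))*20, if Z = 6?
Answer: 26492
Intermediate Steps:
o = 34/5 (o = 2 + (4/(2 + 3) + 4) = 2 + (4/5 + 4) = 2 + 24/5 = 34/5 ≈ 6.8000)
r(k) = 204/5 (r(k) = 6*(34/5) = 204/5)
(19 + r(-2)*((4*2)*4))*20 = (19 + 204*((4*2)*4)/5)*20 = (19 + 204*(8*4)/5)*20 = (19 + (204/5)*32)*20 = (19 + 6528/5)*20 = (6623/5)*20 = 26492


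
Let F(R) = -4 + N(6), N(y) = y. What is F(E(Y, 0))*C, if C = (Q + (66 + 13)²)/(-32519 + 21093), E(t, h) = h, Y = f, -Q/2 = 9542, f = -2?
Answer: 12843/5713 ≈ 2.2480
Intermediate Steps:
Q = -19084 (Q = -2*9542 = -19084)
Y = -2
F(R) = 2 (F(R) = -4 + 6 = 2)
C = 12843/11426 (C = (-19084 + (66 + 13)²)/(-32519 + 21093) = (-19084 + 79²)/(-11426) = (-19084 + 6241)*(-1/11426) = -12843*(-1/11426) = 12843/11426 ≈ 1.1240)
F(E(Y, 0))*C = 2*(12843/11426) = 12843/5713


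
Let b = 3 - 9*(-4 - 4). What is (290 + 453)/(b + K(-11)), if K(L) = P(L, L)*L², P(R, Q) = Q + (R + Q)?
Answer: -743/3918 ≈ -0.18964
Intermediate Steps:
P(R, Q) = R + 2*Q (P(R, Q) = Q + (Q + R) = R + 2*Q)
b = 75 (b = 3 - 9*(-8) = 3 + 72 = 75)
K(L) = 3*L³ (K(L) = (L + 2*L)*L² = (3*L)*L² = 3*L³)
(290 + 453)/(b + K(-11)) = (290 + 453)/(75 + 3*(-11)³) = 743/(75 + 3*(-1331)) = 743/(75 - 3993) = 743/(-3918) = 743*(-1/3918) = -743/3918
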